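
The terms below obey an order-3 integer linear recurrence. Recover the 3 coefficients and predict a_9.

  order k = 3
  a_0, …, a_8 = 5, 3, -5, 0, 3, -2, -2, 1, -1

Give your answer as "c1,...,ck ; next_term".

  a_3 = 1·-5 + 0·3 + 1·5 = 0
  a_4 = 1·0 + 0·-5 + 1·3 = 3
  a_5 = 1·3 + 0·0 + 1·-5 = -2
  a_6 = 1·-2 + 0·3 + 1·0 = -2
  a_7 = 1·-2 + 0·-2 + 1·3 = 1
  a_8 = 1·1 + 0·-2 + 1·-2 = -1
  a_9 = 1·-1 + 0·1 + 1·-2 = -3

1,0,1 ; -3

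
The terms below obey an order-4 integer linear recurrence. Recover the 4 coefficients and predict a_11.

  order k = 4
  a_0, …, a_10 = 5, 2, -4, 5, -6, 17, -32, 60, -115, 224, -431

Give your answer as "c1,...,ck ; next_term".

  a_4 = -1·5 + 1·-4 + -1·2 + 1·5 = -6
  a_5 = -1·-6 + 1·5 + -1·-4 + 1·2 = 17
  a_6 = -1·17 + 1·-6 + -1·5 + 1·-4 = -32
  a_7 = -1·-32 + 1·17 + -1·-6 + 1·5 = 60
  a_8 = -1·60 + 1·-32 + -1·17 + 1·-6 = -115
  a_9 = -1·-115 + 1·60 + -1·-32 + 1·17 = 224
  a_10 = -1·224 + 1·-115 + -1·60 + 1·-32 = -431
  a_11 = -1·-431 + 1·224 + -1·-115 + 1·60 = 830

-1,1,-1,1 ; 830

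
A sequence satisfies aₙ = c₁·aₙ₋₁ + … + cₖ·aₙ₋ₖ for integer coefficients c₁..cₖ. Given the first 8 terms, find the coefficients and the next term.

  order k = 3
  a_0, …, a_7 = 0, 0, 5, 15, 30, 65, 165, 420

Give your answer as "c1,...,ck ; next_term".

3,-3,4 ; 1025

  a_3 = 3·5 + -3·0 + 4·0 = 15
  a_4 = 3·15 + -3·5 + 4·0 = 30
  a_5 = 3·30 + -3·15 + 4·5 = 65
  a_6 = 3·65 + -3·30 + 4·15 = 165
  a_7 = 3·165 + -3·65 + 4·30 = 420
  a_8 = 3·420 + -3·165 + 4·65 = 1025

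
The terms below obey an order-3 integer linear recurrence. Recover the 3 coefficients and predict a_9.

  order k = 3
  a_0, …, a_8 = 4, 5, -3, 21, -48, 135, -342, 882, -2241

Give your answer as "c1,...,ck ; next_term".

-3,0,3 ; 5697

  a_3 = -3·-3 + 0·5 + 3·4 = 21
  a_4 = -3·21 + 0·-3 + 3·5 = -48
  a_5 = -3·-48 + 0·21 + 3·-3 = 135
  a_6 = -3·135 + 0·-48 + 3·21 = -342
  a_7 = -3·-342 + 0·135 + 3·-48 = 882
  a_8 = -3·882 + 0·-342 + 3·135 = -2241
  a_9 = -3·-2241 + 0·882 + 3·-342 = 5697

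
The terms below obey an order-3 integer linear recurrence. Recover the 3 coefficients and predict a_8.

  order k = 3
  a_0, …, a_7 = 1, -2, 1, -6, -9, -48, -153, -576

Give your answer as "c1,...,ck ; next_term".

3,3,-3 ; -2043

  a_3 = 3·1 + 3·-2 + -3·1 = -6
  a_4 = 3·-6 + 3·1 + -3·-2 = -9
  a_5 = 3·-9 + 3·-6 + -3·1 = -48
  a_6 = 3·-48 + 3·-9 + -3·-6 = -153
  a_7 = 3·-153 + 3·-48 + -3·-9 = -576
  a_8 = 3·-576 + 3·-153 + -3·-48 = -2043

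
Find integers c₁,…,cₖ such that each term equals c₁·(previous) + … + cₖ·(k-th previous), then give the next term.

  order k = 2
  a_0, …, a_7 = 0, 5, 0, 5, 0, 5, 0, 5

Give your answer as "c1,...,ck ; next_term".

0,1 ; 0

  a_2 = 0·5 + 1·0 = 0
  a_3 = 0·0 + 1·5 = 5
  a_4 = 0·5 + 1·0 = 0
  a_5 = 0·0 + 1·5 = 5
  a_6 = 0·5 + 1·0 = 0
  a_7 = 0·0 + 1·5 = 5
  a_8 = 0·5 + 1·0 = 0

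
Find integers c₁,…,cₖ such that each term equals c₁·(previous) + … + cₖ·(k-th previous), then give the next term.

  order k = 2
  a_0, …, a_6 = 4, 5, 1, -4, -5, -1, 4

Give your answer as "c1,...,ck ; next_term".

1,-1 ; 5

  a_2 = 1·5 + -1·4 = 1
  a_3 = 1·1 + -1·5 = -4
  a_4 = 1·-4 + -1·1 = -5
  a_5 = 1·-5 + -1·-4 = -1
  a_6 = 1·-1 + -1·-5 = 4
  a_7 = 1·4 + -1·-1 = 5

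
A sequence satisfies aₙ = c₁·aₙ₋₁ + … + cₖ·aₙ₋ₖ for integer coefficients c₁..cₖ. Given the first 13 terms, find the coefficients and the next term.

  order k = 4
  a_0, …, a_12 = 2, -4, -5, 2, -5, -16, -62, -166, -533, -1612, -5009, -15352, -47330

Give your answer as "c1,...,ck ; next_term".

2,3,0,3 ; -145552

  a_4 = 2·2 + 3·-5 + 0·-4 + 3·2 = -5
  a_5 = 2·-5 + 3·2 + 0·-5 + 3·-4 = -16
  a_6 = 2·-16 + 3·-5 + 0·2 + 3·-5 = -62
  a_7 = 2·-62 + 3·-16 + 0·-5 + 3·2 = -166
  a_8 = 2·-166 + 3·-62 + 0·-16 + 3·-5 = -533
  a_9 = 2·-533 + 3·-166 + 0·-62 + 3·-16 = -1612
  a_10 = 2·-1612 + 3·-533 + 0·-166 + 3·-62 = -5009
  a_11 = 2·-5009 + 3·-1612 + 0·-533 + 3·-166 = -15352
  a_12 = 2·-15352 + 3·-5009 + 0·-1612 + 3·-533 = -47330
  a_13 = 2·-47330 + 3·-15352 + 0·-5009 + 3·-1612 = -145552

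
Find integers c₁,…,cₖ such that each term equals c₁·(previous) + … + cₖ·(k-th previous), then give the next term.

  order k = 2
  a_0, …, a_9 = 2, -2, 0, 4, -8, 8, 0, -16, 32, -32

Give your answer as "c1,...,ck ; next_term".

  a_2 = -2·-2 + -2·2 = 0
  a_3 = -2·0 + -2·-2 = 4
  a_4 = -2·4 + -2·0 = -8
  a_5 = -2·-8 + -2·4 = 8
  a_6 = -2·8 + -2·-8 = 0
  a_7 = -2·0 + -2·8 = -16
  a_8 = -2·-16 + -2·0 = 32
  a_9 = -2·32 + -2·-16 = -32
  a_10 = -2·-32 + -2·32 = 0

-2,-2 ; 0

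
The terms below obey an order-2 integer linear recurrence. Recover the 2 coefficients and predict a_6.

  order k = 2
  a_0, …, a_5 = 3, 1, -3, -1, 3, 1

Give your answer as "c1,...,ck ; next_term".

0,-1 ; -3

  a_2 = 0·1 + -1·3 = -3
  a_3 = 0·-3 + -1·1 = -1
  a_4 = 0·-1 + -1·-3 = 3
  a_5 = 0·3 + -1·-1 = 1
  a_6 = 0·1 + -1·3 = -3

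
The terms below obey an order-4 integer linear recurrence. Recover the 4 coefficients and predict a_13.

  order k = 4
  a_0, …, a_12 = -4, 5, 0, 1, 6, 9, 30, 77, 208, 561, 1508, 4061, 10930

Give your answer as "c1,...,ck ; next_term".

2,2,0,-1 ; 29421

  a_4 = 2·1 + 2·0 + 0·5 + -1·-4 = 6
  a_5 = 2·6 + 2·1 + 0·0 + -1·5 = 9
  a_6 = 2·9 + 2·6 + 0·1 + -1·0 = 30
  a_7 = 2·30 + 2·9 + 0·6 + -1·1 = 77
  a_8 = 2·77 + 2·30 + 0·9 + -1·6 = 208
  a_9 = 2·208 + 2·77 + 0·30 + -1·9 = 561
  a_10 = 2·561 + 2·208 + 0·77 + -1·30 = 1508
  a_11 = 2·1508 + 2·561 + 0·208 + -1·77 = 4061
  a_12 = 2·4061 + 2·1508 + 0·561 + -1·208 = 10930
  a_13 = 2·10930 + 2·4061 + 0·1508 + -1·561 = 29421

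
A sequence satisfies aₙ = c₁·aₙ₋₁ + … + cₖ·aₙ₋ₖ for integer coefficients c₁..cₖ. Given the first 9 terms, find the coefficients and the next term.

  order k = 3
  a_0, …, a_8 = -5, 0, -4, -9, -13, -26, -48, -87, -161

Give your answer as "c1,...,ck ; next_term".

1,1,1 ; -296

  a_3 = 1·-4 + 1·0 + 1·-5 = -9
  a_4 = 1·-9 + 1·-4 + 1·0 = -13
  a_5 = 1·-13 + 1·-9 + 1·-4 = -26
  a_6 = 1·-26 + 1·-13 + 1·-9 = -48
  a_7 = 1·-48 + 1·-26 + 1·-13 = -87
  a_8 = 1·-87 + 1·-48 + 1·-26 = -161
  a_9 = 1·-161 + 1·-87 + 1·-48 = -296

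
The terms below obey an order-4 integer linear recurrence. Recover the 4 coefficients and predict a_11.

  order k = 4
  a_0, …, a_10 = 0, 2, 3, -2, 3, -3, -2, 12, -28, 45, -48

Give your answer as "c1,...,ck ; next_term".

  a_4 = -2·-2 + -1·3 + 1·2 + -1·0 = 3
  a_5 = -2·3 + -1·-2 + 1·3 + -1·2 = -3
  a_6 = -2·-3 + -1·3 + 1·-2 + -1·3 = -2
  a_7 = -2·-2 + -1·-3 + 1·3 + -1·-2 = 12
  a_8 = -2·12 + -1·-2 + 1·-3 + -1·3 = -28
  a_9 = -2·-28 + -1·12 + 1·-2 + -1·-3 = 45
  a_10 = -2·45 + -1·-28 + 1·12 + -1·-2 = -48
  a_11 = -2·-48 + -1·45 + 1·-28 + -1·12 = 11

-2,-1,1,-1 ; 11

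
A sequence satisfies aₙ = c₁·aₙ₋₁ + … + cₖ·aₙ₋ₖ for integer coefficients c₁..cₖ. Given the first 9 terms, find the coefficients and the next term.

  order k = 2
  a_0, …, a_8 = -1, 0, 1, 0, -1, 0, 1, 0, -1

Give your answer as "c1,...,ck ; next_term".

  a_2 = 0·0 + -1·-1 = 1
  a_3 = 0·1 + -1·0 = 0
  a_4 = 0·0 + -1·1 = -1
  a_5 = 0·-1 + -1·0 = 0
  a_6 = 0·0 + -1·-1 = 1
  a_7 = 0·1 + -1·0 = 0
  a_8 = 0·0 + -1·1 = -1
  a_9 = 0·-1 + -1·0 = 0

0,-1 ; 0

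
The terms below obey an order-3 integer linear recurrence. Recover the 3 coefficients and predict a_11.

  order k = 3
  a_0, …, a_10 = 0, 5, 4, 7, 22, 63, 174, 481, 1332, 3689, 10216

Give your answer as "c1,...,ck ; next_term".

  a_3 = 3·4 + -1·5 + 1·0 = 7
  a_4 = 3·7 + -1·4 + 1·5 = 22
  a_5 = 3·22 + -1·7 + 1·4 = 63
  a_6 = 3·63 + -1·22 + 1·7 = 174
  a_7 = 3·174 + -1·63 + 1·22 = 481
  a_8 = 3·481 + -1·174 + 1·63 = 1332
  a_9 = 3·1332 + -1·481 + 1·174 = 3689
  a_10 = 3·3689 + -1·1332 + 1·481 = 10216
  a_11 = 3·10216 + -1·3689 + 1·1332 = 28291

3,-1,1 ; 28291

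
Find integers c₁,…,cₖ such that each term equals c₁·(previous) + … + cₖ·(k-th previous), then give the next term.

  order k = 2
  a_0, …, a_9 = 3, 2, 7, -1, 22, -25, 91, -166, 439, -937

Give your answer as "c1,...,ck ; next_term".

  a_2 = -1·2 + 3·3 = 7
  a_3 = -1·7 + 3·2 = -1
  a_4 = -1·-1 + 3·7 = 22
  a_5 = -1·22 + 3·-1 = -25
  a_6 = -1·-25 + 3·22 = 91
  a_7 = -1·91 + 3·-25 = -166
  a_8 = -1·-166 + 3·91 = 439
  a_9 = -1·439 + 3·-166 = -937
  a_10 = -1·-937 + 3·439 = 2254

-1,3 ; 2254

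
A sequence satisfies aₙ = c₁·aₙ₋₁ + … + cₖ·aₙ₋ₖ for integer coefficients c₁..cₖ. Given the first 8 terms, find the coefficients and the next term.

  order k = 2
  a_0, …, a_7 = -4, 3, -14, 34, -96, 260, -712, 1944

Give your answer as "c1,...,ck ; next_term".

-2,2 ; -5312

  a_2 = -2·3 + 2·-4 = -14
  a_3 = -2·-14 + 2·3 = 34
  a_4 = -2·34 + 2·-14 = -96
  a_5 = -2·-96 + 2·34 = 260
  a_6 = -2·260 + 2·-96 = -712
  a_7 = -2·-712 + 2·260 = 1944
  a_8 = -2·1944 + 2·-712 = -5312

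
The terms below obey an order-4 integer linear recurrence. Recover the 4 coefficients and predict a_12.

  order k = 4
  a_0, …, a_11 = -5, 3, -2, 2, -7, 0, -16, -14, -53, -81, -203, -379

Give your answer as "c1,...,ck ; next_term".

  a_4 = 1·2 + 2·-2 + 0·3 + 1·-5 = -7
  a_5 = 1·-7 + 2·2 + 0·-2 + 1·3 = 0
  a_6 = 1·0 + 2·-7 + 0·2 + 1·-2 = -16
  a_7 = 1·-16 + 2·0 + 0·-7 + 1·2 = -14
  a_8 = 1·-14 + 2·-16 + 0·0 + 1·-7 = -53
  a_9 = 1·-53 + 2·-14 + 0·-16 + 1·0 = -81
  a_10 = 1·-81 + 2·-53 + 0·-14 + 1·-16 = -203
  a_11 = 1·-203 + 2·-81 + 0·-53 + 1·-14 = -379
  a_12 = 1·-379 + 2·-203 + 0·-81 + 1·-53 = -838

1,2,0,1 ; -838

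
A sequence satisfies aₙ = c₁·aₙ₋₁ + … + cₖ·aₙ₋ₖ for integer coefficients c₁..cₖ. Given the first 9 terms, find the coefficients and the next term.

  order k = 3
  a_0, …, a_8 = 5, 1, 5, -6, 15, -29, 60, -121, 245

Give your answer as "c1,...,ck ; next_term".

-3,-1,2 ; -494

  a_3 = -3·5 + -1·1 + 2·5 = -6
  a_4 = -3·-6 + -1·5 + 2·1 = 15
  a_5 = -3·15 + -1·-6 + 2·5 = -29
  a_6 = -3·-29 + -1·15 + 2·-6 = 60
  a_7 = -3·60 + -1·-29 + 2·15 = -121
  a_8 = -3·-121 + -1·60 + 2·-29 = 245
  a_9 = -3·245 + -1·-121 + 2·60 = -494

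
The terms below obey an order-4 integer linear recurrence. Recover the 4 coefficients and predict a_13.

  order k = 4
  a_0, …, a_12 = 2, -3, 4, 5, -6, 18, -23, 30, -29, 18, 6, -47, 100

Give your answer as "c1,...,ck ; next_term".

-1,1,1,-1 ; -159

  a_4 = -1·5 + 1·4 + 1·-3 + -1·2 = -6
  a_5 = -1·-6 + 1·5 + 1·4 + -1·-3 = 18
  a_6 = -1·18 + 1·-6 + 1·5 + -1·4 = -23
  a_7 = -1·-23 + 1·18 + 1·-6 + -1·5 = 30
  a_8 = -1·30 + 1·-23 + 1·18 + -1·-6 = -29
  a_9 = -1·-29 + 1·30 + 1·-23 + -1·18 = 18
  a_10 = -1·18 + 1·-29 + 1·30 + -1·-23 = 6
  a_11 = -1·6 + 1·18 + 1·-29 + -1·30 = -47
  a_12 = -1·-47 + 1·6 + 1·18 + -1·-29 = 100
  a_13 = -1·100 + 1·-47 + 1·6 + -1·18 = -159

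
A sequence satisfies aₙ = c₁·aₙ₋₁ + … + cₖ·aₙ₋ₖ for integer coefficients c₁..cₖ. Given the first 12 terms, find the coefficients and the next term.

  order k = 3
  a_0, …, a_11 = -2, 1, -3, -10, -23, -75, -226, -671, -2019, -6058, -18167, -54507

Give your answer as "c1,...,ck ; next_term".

  a_3 = 2·-3 + 2·1 + 3·-2 = -10
  a_4 = 2·-10 + 2·-3 + 3·1 = -23
  a_5 = 2·-23 + 2·-10 + 3·-3 = -75
  a_6 = 2·-75 + 2·-23 + 3·-10 = -226
  a_7 = 2·-226 + 2·-75 + 3·-23 = -671
  a_8 = 2·-671 + 2·-226 + 3·-75 = -2019
  a_9 = 2·-2019 + 2·-671 + 3·-226 = -6058
  a_10 = 2·-6058 + 2·-2019 + 3·-671 = -18167
  a_11 = 2·-18167 + 2·-6058 + 3·-2019 = -54507
  a_12 = 2·-54507 + 2·-18167 + 3·-6058 = -163522

2,2,3 ; -163522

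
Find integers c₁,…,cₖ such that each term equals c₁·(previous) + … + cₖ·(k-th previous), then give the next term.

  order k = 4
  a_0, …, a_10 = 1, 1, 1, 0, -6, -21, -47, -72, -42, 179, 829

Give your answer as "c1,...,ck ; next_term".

3,-3,-1,-2 ; 2136

  a_4 = 3·0 + -3·1 + -1·1 + -2·1 = -6
  a_5 = 3·-6 + -3·0 + -1·1 + -2·1 = -21
  a_6 = 3·-21 + -3·-6 + -1·0 + -2·1 = -47
  a_7 = 3·-47 + -3·-21 + -1·-6 + -2·0 = -72
  a_8 = 3·-72 + -3·-47 + -1·-21 + -2·-6 = -42
  a_9 = 3·-42 + -3·-72 + -1·-47 + -2·-21 = 179
  a_10 = 3·179 + -3·-42 + -1·-72 + -2·-47 = 829
  a_11 = 3·829 + -3·179 + -1·-42 + -2·-72 = 2136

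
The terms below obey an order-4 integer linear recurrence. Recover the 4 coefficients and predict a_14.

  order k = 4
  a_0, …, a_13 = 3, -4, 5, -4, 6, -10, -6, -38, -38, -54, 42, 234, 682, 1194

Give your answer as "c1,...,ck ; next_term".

3,-2,-4,4 ; 1450

  a_4 = 3·-4 + -2·5 + -4·-4 + 4·3 = 6
  a_5 = 3·6 + -2·-4 + -4·5 + 4·-4 = -10
  a_6 = 3·-10 + -2·6 + -4·-4 + 4·5 = -6
  a_7 = 3·-6 + -2·-10 + -4·6 + 4·-4 = -38
  a_8 = 3·-38 + -2·-6 + -4·-10 + 4·6 = -38
  a_9 = 3·-38 + -2·-38 + -4·-6 + 4·-10 = -54
  a_10 = 3·-54 + -2·-38 + -4·-38 + 4·-6 = 42
  a_11 = 3·42 + -2·-54 + -4·-38 + 4·-38 = 234
  a_12 = 3·234 + -2·42 + -4·-54 + 4·-38 = 682
  a_13 = 3·682 + -2·234 + -4·42 + 4·-54 = 1194
  a_14 = 3·1194 + -2·682 + -4·234 + 4·42 = 1450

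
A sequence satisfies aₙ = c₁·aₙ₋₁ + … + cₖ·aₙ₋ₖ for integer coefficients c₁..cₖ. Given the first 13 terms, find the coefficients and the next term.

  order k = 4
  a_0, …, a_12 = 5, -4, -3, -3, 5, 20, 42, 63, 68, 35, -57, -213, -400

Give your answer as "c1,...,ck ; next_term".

  a_4 = 3·-3 + -3·-3 + 0·-4 + 1·5 = 5
  a_5 = 3·5 + -3·-3 + 0·-3 + 1·-4 = 20
  a_6 = 3·20 + -3·5 + 0·-3 + 1·-3 = 42
  a_7 = 3·42 + -3·20 + 0·5 + 1·-3 = 63
  a_8 = 3·63 + -3·42 + 0·20 + 1·5 = 68
  a_9 = 3·68 + -3·63 + 0·42 + 1·20 = 35
  a_10 = 3·35 + -3·68 + 0·63 + 1·42 = -57
  a_11 = 3·-57 + -3·35 + 0·68 + 1·63 = -213
  a_12 = 3·-213 + -3·-57 + 0·35 + 1·68 = -400
  a_13 = 3·-400 + -3·-213 + 0·-57 + 1·35 = -526

3,-3,0,1 ; -526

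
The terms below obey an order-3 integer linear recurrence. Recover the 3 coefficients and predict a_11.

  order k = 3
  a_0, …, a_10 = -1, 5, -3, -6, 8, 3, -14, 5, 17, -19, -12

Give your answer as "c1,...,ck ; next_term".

  a_3 = 0·-3 + -1·5 + 1·-1 = -6
  a_4 = 0·-6 + -1·-3 + 1·5 = 8
  a_5 = 0·8 + -1·-6 + 1·-3 = 3
  a_6 = 0·3 + -1·8 + 1·-6 = -14
  a_7 = 0·-14 + -1·3 + 1·8 = 5
  a_8 = 0·5 + -1·-14 + 1·3 = 17
  a_9 = 0·17 + -1·5 + 1·-14 = -19
  a_10 = 0·-19 + -1·17 + 1·5 = -12
  a_11 = 0·-12 + -1·-19 + 1·17 = 36

0,-1,1 ; 36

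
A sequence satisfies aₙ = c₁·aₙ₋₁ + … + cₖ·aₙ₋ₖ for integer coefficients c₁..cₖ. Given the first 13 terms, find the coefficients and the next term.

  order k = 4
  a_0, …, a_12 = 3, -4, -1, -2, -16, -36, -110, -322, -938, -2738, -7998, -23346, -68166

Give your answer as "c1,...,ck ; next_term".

  a_4 = 1·-2 + 4·-1 + 4·-4 + 2·3 = -16
  a_5 = 1·-16 + 4·-2 + 4·-1 + 2·-4 = -36
  a_6 = 1·-36 + 4·-16 + 4·-2 + 2·-1 = -110
  a_7 = 1·-110 + 4·-36 + 4·-16 + 2·-2 = -322
  a_8 = 1·-322 + 4·-110 + 4·-36 + 2·-16 = -938
  a_9 = 1·-938 + 4·-322 + 4·-110 + 2·-36 = -2738
  a_10 = 1·-2738 + 4·-938 + 4·-322 + 2·-110 = -7998
  a_11 = 1·-7998 + 4·-2738 + 4·-938 + 2·-322 = -23346
  a_12 = 1·-23346 + 4·-7998 + 4·-2738 + 2·-938 = -68166
  a_13 = 1·-68166 + 4·-23346 + 4·-7998 + 2·-2738 = -199018

1,4,4,2 ; -199018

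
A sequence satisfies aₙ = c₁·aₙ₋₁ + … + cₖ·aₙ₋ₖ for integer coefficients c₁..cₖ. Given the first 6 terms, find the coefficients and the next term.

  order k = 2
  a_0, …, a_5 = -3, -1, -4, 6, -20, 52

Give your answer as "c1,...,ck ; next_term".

  a_2 = -2·-1 + 2·-3 = -4
  a_3 = -2·-4 + 2·-1 = 6
  a_4 = -2·6 + 2·-4 = -20
  a_5 = -2·-20 + 2·6 = 52
  a_6 = -2·52 + 2·-20 = -144

-2,2 ; -144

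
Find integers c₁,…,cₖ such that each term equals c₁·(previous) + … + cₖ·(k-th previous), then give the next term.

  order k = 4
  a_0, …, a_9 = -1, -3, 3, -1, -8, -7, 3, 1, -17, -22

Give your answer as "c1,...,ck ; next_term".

  a_4 = 1·-1 + -1·3 + 1·-3 + 1·-1 = -8
  a_5 = 1·-8 + -1·-1 + 1·3 + 1·-3 = -7
  a_6 = 1·-7 + -1·-8 + 1·-1 + 1·3 = 3
  a_7 = 1·3 + -1·-7 + 1·-8 + 1·-1 = 1
  a_8 = 1·1 + -1·3 + 1·-7 + 1·-8 = -17
  a_9 = 1·-17 + -1·1 + 1·3 + 1·-7 = -22
  a_10 = 1·-22 + -1·-17 + 1·1 + 1·3 = -1

1,-1,1,1 ; -1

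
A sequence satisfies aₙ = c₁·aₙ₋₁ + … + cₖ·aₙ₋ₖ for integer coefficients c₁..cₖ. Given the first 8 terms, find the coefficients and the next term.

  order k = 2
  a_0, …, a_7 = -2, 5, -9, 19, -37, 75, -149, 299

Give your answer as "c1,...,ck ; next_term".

  a_2 = -1·5 + 2·-2 = -9
  a_3 = -1·-9 + 2·5 = 19
  a_4 = -1·19 + 2·-9 = -37
  a_5 = -1·-37 + 2·19 = 75
  a_6 = -1·75 + 2·-37 = -149
  a_7 = -1·-149 + 2·75 = 299
  a_8 = -1·299 + 2·-149 = -597

-1,2 ; -597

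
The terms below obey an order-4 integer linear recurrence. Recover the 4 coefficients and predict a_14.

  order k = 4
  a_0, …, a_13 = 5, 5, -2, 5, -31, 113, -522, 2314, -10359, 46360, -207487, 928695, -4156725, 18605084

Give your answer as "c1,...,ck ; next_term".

  a_4 = -4·5 + 3·-2 + 3·5 + -4·5 = -31
  a_5 = -4·-31 + 3·5 + 3·-2 + -4·5 = 113
  a_6 = -4·113 + 3·-31 + 3·5 + -4·-2 = -522
  a_7 = -4·-522 + 3·113 + 3·-31 + -4·5 = 2314
  a_8 = -4·2314 + 3·-522 + 3·113 + -4·-31 = -10359
  a_9 = -4·-10359 + 3·2314 + 3·-522 + -4·113 = 46360
  a_10 = -4·46360 + 3·-10359 + 3·2314 + -4·-522 = -207487
  a_11 = -4·-207487 + 3·46360 + 3·-10359 + -4·2314 = 928695
  a_12 = -4·928695 + 3·-207487 + 3·46360 + -4·-10359 = -4156725
  a_13 = -4·-4156725 + 3·928695 + 3·-207487 + -4·46360 = 18605084
  a_14 = -4·18605084 + 3·-4156725 + 3·928695 + -4·-207487 = -83274478

-4,3,3,-4 ; -83274478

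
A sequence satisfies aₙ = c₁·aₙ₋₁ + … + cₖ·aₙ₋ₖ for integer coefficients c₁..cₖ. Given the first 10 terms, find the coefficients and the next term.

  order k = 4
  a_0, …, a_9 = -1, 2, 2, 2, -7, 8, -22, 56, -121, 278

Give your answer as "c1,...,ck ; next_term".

-2,0,-2,-1 ; -646

  a_4 = -2·2 + 0·2 + -2·2 + -1·-1 = -7
  a_5 = -2·-7 + 0·2 + -2·2 + -1·2 = 8
  a_6 = -2·8 + 0·-7 + -2·2 + -1·2 = -22
  a_7 = -2·-22 + 0·8 + -2·-7 + -1·2 = 56
  a_8 = -2·56 + 0·-22 + -2·8 + -1·-7 = -121
  a_9 = -2·-121 + 0·56 + -2·-22 + -1·8 = 278
  a_10 = -2·278 + 0·-121 + -2·56 + -1·-22 = -646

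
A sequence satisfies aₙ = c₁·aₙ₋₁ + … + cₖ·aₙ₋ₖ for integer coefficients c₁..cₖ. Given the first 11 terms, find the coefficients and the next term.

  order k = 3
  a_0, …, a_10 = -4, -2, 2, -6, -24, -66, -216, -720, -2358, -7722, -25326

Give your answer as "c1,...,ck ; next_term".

  a_3 = 3·2 + 0·-2 + 3·-4 = -6
  a_4 = 3·-6 + 0·2 + 3·-2 = -24
  a_5 = 3·-24 + 0·-6 + 3·2 = -66
  a_6 = 3·-66 + 0·-24 + 3·-6 = -216
  a_7 = 3·-216 + 0·-66 + 3·-24 = -720
  a_8 = 3·-720 + 0·-216 + 3·-66 = -2358
  a_9 = 3·-2358 + 0·-720 + 3·-216 = -7722
  a_10 = 3·-7722 + 0·-2358 + 3·-720 = -25326
  a_11 = 3·-25326 + 0·-7722 + 3·-2358 = -83052

3,0,3 ; -83052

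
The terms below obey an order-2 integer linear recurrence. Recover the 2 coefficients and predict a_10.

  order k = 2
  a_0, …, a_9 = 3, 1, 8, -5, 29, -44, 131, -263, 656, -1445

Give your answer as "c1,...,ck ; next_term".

-1,3 ; 3413

  a_2 = -1·1 + 3·3 = 8
  a_3 = -1·8 + 3·1 = -5
  a_4 = -1·-5 + 3·8 = 29
  a_5 = -1·29 + 3·-5 = -44
  a_6 = -1·-44 + 3·29 = 131
  a_7 = -1·131 + 3·-44 = -263
  a_8 = -1·-263 + 3·131 = 656
  a_9 = -1·656 + 3·-263 = -1445
  a_10 = -1·-1445 + 3·656 = 3413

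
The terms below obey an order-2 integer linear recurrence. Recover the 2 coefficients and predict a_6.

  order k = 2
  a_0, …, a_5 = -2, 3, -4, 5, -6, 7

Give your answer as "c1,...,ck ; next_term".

-2,-1 ; -8

  a_2 = -2·3 + -1·-2 = -4
  a_3 = -2·-4 + -1·3 = 5
  a_4 = -2·5 + -1·-4 = -6
  a_5 = -2·-6 + -1·5 = 7
  a_6 = -2·7 + -1·-6 = -8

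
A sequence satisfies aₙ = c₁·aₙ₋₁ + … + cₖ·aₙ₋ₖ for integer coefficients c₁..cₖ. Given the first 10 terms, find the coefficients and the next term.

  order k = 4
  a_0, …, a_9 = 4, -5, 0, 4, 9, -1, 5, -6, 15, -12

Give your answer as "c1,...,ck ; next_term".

  a_4 = 0·4 + 1·0 + -1·-5 + 1·4 = 9
  a_5 = 0·9 + 1·4 + -1·0 + 1·-5 = -1
  a_6 = 0·-1 + 1·9 + -1·4 + 1·0 = 5
  a_7 = 0·5 + 1·-1 + -1·9 + 1·4 = -6
  a_8 = 0·-6 + 1·5 + -1·-1 + 1·9 = 15
  a_9 = 0·15 + 1·-6 + -1·5 + 1·-1 = -12
  a_10 = 0·-12 + 1·15 + -1·-6 + 1·5 = 26

0,1,-1,1 ; 26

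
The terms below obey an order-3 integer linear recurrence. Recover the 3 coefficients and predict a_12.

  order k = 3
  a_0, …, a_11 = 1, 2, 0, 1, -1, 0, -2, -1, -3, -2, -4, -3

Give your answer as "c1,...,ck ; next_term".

  a_3 = 1·0 + 1·2 + -1·1 = 1
  a_4 = 1·1 + 1·0 + -1·2 = -1
  a_5 = 1·-1 + 1·1 + -1·0 = 0
  a_6 = 1·0 + 1·-1 + -1·1 = -2
  a_7 = 1·-2 + 1·0 + -1·-1 = -1
  a_8 = 1·-1 + 1·-2 + -1·0 = -3
  a_9 = 1·-3 + 1·-1 + -1·-2 = -2
  a_10 = 1·-2 + 1·-3 + -1·-1 = -4
  a_11 = 1·-4 + 1·-2 + -1·-3 = -3
  a_12 = 1·-3 + 1·-4 + -1·-2 = -5

1,1,-1 ; -5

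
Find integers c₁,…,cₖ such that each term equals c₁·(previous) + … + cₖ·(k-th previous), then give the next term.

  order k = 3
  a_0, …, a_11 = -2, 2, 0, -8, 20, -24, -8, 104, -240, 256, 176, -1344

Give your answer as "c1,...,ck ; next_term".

  a_3 = -2·0 + -2·2 + 2·-2 = -8
  a_4 = -2·-8 + -2·0 + 2·2 = 20
  a_5 = -2·20 + -2·-8 + 2·0 = -24
  a_6 = -2·-24 + -2·20 + 2·-8 = -8
  a_7 = -2·-8 + -2·-24 + 2·20 = 104
  a_8 = -2·104 + -2·-8 + 2·-24 = -240
  a_9 = -2·-240 + -2·104 + 2·-8 = 256
  a_10 = -2·256 + -2·-240 + 2·104 = 176
  a_11 = -2·176 + -2·256 + 2·-240 = -1344
  a_12 = -2·-1344 + -2·176 + 2·256 = 2848

-2,-2,2 ; 2848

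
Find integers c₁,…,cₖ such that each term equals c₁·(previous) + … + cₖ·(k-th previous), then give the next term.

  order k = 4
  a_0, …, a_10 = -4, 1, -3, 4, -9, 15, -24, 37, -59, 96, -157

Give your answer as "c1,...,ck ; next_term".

  a_4 = -2·4 + -1·-3 + 0·1 + 1·-4 = -9
  a_5 = -2·-9 + -1·4 + 0·-3 + 1·1 = 15
  a_6 = -2·15 + -1·-9 + 0·4 + 1·-3 = -24
  a_7 = -2·-24 + -1·15 + 0·-9 + 1·4 = 37
  a_8 = -2·37 + -1·-24 + 0·15 + 1·-9 = -59
  a_9 = -2·-59 + -1·37 + 0·-24 + 1·15 = 96
  a_10 = -2·96 + -1·-59 + 0·37 + 1·-24 = -157
  a_11 = -2·-157 + -1·96 + 0·-59 + 1·37 = 255

-2,-1,0,1 ; 255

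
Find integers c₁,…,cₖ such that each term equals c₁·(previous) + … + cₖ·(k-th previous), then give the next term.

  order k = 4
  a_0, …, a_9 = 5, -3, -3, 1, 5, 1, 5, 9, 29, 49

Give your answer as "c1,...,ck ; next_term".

  a_4 = 1·1 + 2·-3 + 0·-3 + 2·5 = 5
  a_5 = 1·5 + 2·1 + 0·-3 + 2·-3 = 1
  a_6 = 1·1 + 2·5 + 0·1 + 2·-3 = 5
  a_7 = 1·5 + 2·1 + 0·5 + 2·1 = 9
  a_8 = 1·9 + 2·5 + 0·1 + 2·5 = 29
  a_9 = 1·29 + 2·9 + 0·5 + 2·1 = 49
  a_10 = 1·49 + 2·29 + 0·9 + 2·5 = 117

1,2,0,2 ; 117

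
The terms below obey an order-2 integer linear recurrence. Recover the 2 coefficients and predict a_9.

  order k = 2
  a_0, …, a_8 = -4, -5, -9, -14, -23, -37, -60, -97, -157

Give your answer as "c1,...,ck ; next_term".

1,1 ; -254

  a_2 = 1·-5 + 1·-4 = -9
  a_3 = 1·-9 + 1·-5 = -14
  a_4 = 1·-14 + 1·-9 = -23
  a_5 = 1·-23 + 1·-14 = -37
  a_6 = 1·-37 + 1·-23 = -60
  a_7 = 1·-60 + 1·-37 = -97
  a_8 = 1·-97 + 1·-60 = -157
  a_9 = 1·-157 + 1·-97 = -254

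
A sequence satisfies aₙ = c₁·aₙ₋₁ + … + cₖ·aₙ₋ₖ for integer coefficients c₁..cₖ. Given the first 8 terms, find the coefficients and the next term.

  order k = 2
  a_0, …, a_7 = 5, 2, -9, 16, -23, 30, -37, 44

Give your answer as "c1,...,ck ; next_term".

  a_2 = -2·2 + -1·5 = -9
  a_3 = -2·-9 + -1·2 = 16
  a_4 = -2·16 + -1·-9 = -23
  a_5 = -2·-23 + -1·16 = 30
  a_6 = -2·30 + -1·-23 = -37
  a_7 = -2·-37 + -1·30 = 44
  a_8 = -2·44 + -1·-37 = -51

-2,-1 ; -51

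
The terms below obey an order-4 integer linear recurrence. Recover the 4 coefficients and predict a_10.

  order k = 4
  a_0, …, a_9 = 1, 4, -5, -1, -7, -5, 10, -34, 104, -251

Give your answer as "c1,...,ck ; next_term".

-2,2,1,-3 ; 646

  a_4 = -2·-1 + 2·-5 + 1·4 + -3·1 = -7
  a_5 = -2·-7 + 2·-1 + 1·-5 + -3·4 = -5
  a_6 = -2·-5 + 2·-7 + 1·-1 + -3·-5 = 10
  a_7 = -2·10 + 2·-5 + 1·-7 + -3·-1 = -34
  a_8 = -2·-34 + 2·10 + 1·-5 + -3·-7 = 104
  a_9 = -2·104 + 2·-34 + 1·10 + -3·-5 = -251
  a_10 = -2·-251 + 2·104 + 1·-34 + -3·10 = 646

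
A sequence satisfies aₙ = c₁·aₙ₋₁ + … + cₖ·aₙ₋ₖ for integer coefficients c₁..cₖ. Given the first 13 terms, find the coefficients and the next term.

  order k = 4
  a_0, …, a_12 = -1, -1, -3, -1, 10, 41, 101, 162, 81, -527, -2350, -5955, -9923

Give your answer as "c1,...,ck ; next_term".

  a_4 = 3·-1 + -3·-3 + -2·-1 + -2·-1 = 10
  a_5 = 3·10 + -3·-1 + -2·-3 + -2·-1 = 41
  a_6 = 3·41 + -3·10 + -2·-1 + -2·-3 = 101
  a_7 = 3·101 + -3·41 + -2·10 + -2·-1 = 162
  a_8 = 3·162 + -3·101 + -2·41 + -2·10 = 81
  a_9 = 3·81 + -3·162 + -2·101 + -2·41 = -527
  a_10 = 3·-527 + -3·81 + -2·162 + -2·101 = -2350
  a_11 = 3·-2350 + -3·-527 + -2·81 + -2·162 = -5955
  a_12 = 3·-5955 + -3·-2350 + -2·-527 + -2·81 = -9923
  a_13 = 3·-9923 + -3·-5955 + -2·-2350 + -2·-527 = -6150

3,-3,-2,-2 ; -6150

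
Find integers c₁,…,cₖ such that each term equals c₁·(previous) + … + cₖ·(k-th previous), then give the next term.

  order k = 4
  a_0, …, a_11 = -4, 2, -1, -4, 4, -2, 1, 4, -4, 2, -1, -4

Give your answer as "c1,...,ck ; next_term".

  a_4 = 0·-4 + 0·-1 + 0·2 + -1·-4 = 4
  a_5 = 0·4 + 0·-4 + 0·-1 + -1·2 = -2
  a_6 = 0·-2 + 0·4 + 0·-4 + -1·-1 = 1
  a_7 = 0·1 + 0·-2 + 0·4 + -1·-4 = 4
  a_8 = 0·4 + 0·1 + 0·-2 + -1·4 = -4
  a_9 = 0·-4 + 0·4 + 0·1 + -1·-2 = 2
  a_10 = 0·2 + 0·-4 + 0·4 + -1·1 = -1
  a_11 = 0·-1 + 0·2 + 0·-4 + -1·4 = -4
  a_12 = 0·-4 + 0·-1 + 0·2 + -1·-4 = 4

0,0,0,-1 ; 4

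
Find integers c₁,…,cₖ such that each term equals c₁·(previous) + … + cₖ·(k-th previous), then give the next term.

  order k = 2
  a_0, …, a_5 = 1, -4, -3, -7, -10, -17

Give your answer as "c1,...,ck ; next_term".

  a_2 = 1·-4 + 1·1 = -3
  a_3 = 1·-3 + 1·-4 = -7
  a_4 = 1·-7 + 1·-3 = -10
  a_5 = 1·-10 + 1·-7 = -17
  a_6 = 1·-17 + 1·-10 = -27

1,1 ; -27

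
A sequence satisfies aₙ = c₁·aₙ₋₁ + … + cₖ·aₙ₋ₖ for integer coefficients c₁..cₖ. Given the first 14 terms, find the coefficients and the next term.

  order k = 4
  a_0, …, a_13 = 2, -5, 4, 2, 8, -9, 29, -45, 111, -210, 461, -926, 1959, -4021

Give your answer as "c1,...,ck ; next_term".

-1,2,0,1 ; 8400

  a_4 = -1·2 + 2·4 + 0·-5 + 1·2 = 8
  a_5 = -1·8 + 2·2 + 0·4 + 1·-5 = -9
  a_6 = -1·-9 + 2·8 + 0·2 + 1·4 = 29
  a_7 = -1·29 + 2·-9 + 0·8 + 1·2 = -45
  a_8 = -1·-45 + 2·29 + 0·-9 + 1·8 = 111
  a_9 = -1·111 + 2·-45 + 0·29 + 1·-9 = -210
  a_10 = -1·-210 + 2·111 + 0·-45 + 1·29 = 461
  a_11 = -1·461 + 2·-210 + 0·111 + 1·-45 = -926
  a_12 = -1·-926 + 2·461 + 0·-210 + 1·111 = 1959
  a_13 = -1·1959 + 2·-926 + 0·461 + 1·-210 = -4021
  a_14 = -1·-4021 + 2·1959 + 0·-926 + 1·461 = 8400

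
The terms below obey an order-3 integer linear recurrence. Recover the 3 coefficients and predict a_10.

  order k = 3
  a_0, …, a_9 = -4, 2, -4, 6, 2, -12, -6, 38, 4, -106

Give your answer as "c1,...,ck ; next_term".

  a_3 = -1·-4 + -3·2 + -2·-4 = 6
  a_4 = -1·6 + -3·-4 + -2·2 = 2
  a_5 = -1·2 + -3·6 + -2·-4 = -12
  a_6 = -1·-12 + -3·2 + -2·6 = -6
  a_7 = -1·-6 + -3·-12 + -2·2 = 38
  a_8 = -1·38 + -3·-6 + -2·-12 = 4
  a_9 = -1·4 + -3·38 + -2·-6 = -106
  a_10 = -1·-106 + -3·4 + -2·38 = 18

-1,-3,-2 ; 18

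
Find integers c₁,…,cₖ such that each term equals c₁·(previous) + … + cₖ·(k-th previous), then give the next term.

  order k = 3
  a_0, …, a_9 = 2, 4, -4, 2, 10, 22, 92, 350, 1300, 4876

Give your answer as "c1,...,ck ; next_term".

3,2,3 ; 18278

  a_3 = 3·-4 + 2·4 + 3·2 = 2
  a_4 = 3·2 + 2·-4 + 3·4 = 10
  a_5 = 3·10 + 2·2 + 3·-4 = 22
  a_6 = 3·22 + 2·10 + 3·2 = 92
  a_7 = 3·92 + 2·22 + 3·10 = 350
  a_8 = 3·350 + 2·92 + 3·22 = 1300
  a_9 = 3·1300 + 2·350 + 3·92 = 4876
  a_10 = 3·4876 + 2·1300 + 3·350 = 18278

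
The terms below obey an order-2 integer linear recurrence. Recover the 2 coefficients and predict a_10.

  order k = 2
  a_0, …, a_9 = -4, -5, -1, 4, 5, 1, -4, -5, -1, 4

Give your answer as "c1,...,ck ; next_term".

1,-1 ; 5

  a_2 = 1·-5 + -1·-4 = -1
  a_3 = 1·-1 + -1·-5 = 4
  a_4 = 1·4 + -1·-1 = 5
  a_5 = 1·5 + -1·4 = 1
  a_6 = 1·1 + -1·5 = -4
  a_7 = 1·-4 + -1·1 = -5
  a_8 = 1·-5 + -1·-4 = -1
  a_9 = 1·-1 + -1·-5 = 4
  a_10 = 1·4 + -1·-1 = 5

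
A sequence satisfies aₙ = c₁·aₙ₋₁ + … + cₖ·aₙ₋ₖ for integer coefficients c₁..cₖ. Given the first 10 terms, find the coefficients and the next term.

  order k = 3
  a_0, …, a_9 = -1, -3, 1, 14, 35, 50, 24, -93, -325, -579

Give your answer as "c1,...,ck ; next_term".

3,-4,1 ; -530

  a_3 = 3·1 + -4·-3 + 1·-1 = 14
  a_4 = 3·14 + -4·1 + 1·-3 = 35
  a_5 = 3·35 + -4·14 + 1·1 = 50
  a_6 = 3·50 + -4·35 + 1·14 = 24
  a_7 = 3·24 + -4·50 + 1·35 = -93
  a_8 = 3·-93 + -4·24 + 1·50 = -325
  a_9 = 3·-325 + -4·-93 + 1·24 = -579
  a_10 = 3·-579 + -4·-325 + 1·-93 = -530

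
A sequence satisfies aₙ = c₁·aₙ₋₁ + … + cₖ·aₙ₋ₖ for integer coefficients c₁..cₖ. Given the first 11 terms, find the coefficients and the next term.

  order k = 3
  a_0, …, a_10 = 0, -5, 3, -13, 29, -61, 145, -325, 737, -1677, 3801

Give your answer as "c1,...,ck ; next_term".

-1,2,-2 ; -8629

  a_3 = -1·3 + 2·-5 + -2·0 = -13
  a_4 = -1·-13 + 2·3 + -2·-5 = 29
  a_5 = -1·29 + 2·-13 + -2·3 = -61
  a_6 = -1·-61 + 2·29 + -2·-13 = 145
  a_7 = -1·145 + 2·-61 + -2·29 = -325
  a_8 = -1·-325 + 2·145 + -2·-61 = 737
  a_9 = -1·737 + 2·-325 + -2·145 = -1677
  a_10 = -1·-1677 + 2·737 + -2·-325 = 3801
  a_11 = -1·3801 + 2·-1677 + -2·737 = -8629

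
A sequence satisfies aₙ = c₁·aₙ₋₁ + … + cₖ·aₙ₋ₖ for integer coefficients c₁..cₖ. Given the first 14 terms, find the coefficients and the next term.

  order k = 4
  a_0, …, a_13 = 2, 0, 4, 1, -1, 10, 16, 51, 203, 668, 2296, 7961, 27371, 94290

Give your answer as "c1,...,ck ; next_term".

  a_4 = 3·1 + 1·4 + 3·0 + -4·2 = -1
  a_5 = 3·-1 + 1·1 + 3·4 + -4·0 = 10
  a_6 = 3·10 + 1·-1 + 3·1 + -4·4 = 16
  a_7 = 3·16 + 1·10 + 3·-1 + -4·1 = 51
  a_8 = 3·51 + 1·16 + 3·10 + -4·-1 = 203
  a_9 = 3·203 + 1·51 + 3·16 + -4·10 = 668
  a_10 = 3·668 + 1·203 + 3·51 + -4·16 = 2296
  a_11 = 3·2296 + 1·668 + 3·203 + -4·51 = 7961
  a_12 = 3·7961 + 1·2296 + 3·668 + -4·203 = 27371
  a_13 = 3·27371 + 1·7961 + 3·2296 + -4·668 = 94290
  a_14 = 3·94290 + 1·27371 + 3·7961 + -4·2296 = 324940

3,1,3,-4 ; 324940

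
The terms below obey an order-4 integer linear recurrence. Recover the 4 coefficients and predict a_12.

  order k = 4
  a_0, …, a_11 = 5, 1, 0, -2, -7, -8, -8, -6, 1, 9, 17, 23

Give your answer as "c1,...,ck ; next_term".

  a_4 = 1·-2 + 0·0 + 0·1 + -1·5 = -7
  a_5 = 1·-7 + 0·-2 + 0·0 + -1·1 = -8
  a_6 = 1·-8 + 0·-7 + 0·-2 + -1·0 = -8
  a_7 = 1·-8 + 0·-8 + 0·-7 + -1·-2 = -6
  a_8 = 1·-6 + 0·-8 + 0·-8 + -1·-7 = 1
  a_9 = 1·1 + 0·-6 + 0·-8 + -1·-8 = 9
  a_10 = 1·9 + 0·1 + 0·-6 + -1·-8 = 17
  a_11 = 1·17 + 0·9 + 0·1 + -1·-6 = 23
  a_12 = 1·23 + 0·17 + 0·9 + -1·1 = 22

1,0,0,-1 ; 22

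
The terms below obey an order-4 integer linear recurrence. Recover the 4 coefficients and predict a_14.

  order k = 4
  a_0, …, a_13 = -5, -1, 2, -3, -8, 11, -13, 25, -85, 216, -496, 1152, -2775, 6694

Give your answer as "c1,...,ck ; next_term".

-2,0,-1,3 ; -16028

  a_4 = -2·-3 + 0·2 + -1·-1 + 3·-5 = -8
  a_5 = -2·-8 + 0·-3 + -1·2 + 3·-1 = 11
  a_6 = -2·11 + 0·-8 + -1·-3 + 3·2 = -13
  a_7 = -2·-13 + 0·11 + -1·-8 + 3·-3 = 25
  a_8 = -2·25 + 0·-13 + -1·11 + 3·-8 = -85
  a_9 = -2·-85 + 0·25 + -1·-13 + 3·11 = 216
  a_10 = -2·216 + 0·-85 + -1·25 + 3·-13 = -496
  a_11 = -2·-496 + 0·216 + -1·-85 + 3·25 = 1152
  a_12 = -2·1152 + 0·-496 + -1·216 + 3·-85 = -2775
  a_13 = -2·-2775 + 0·1152 + -1·-496 + 3·216 = 6694
  a_14 = -2·6694 + 0·-2775 + -1·1152 + 3·-496 = -16028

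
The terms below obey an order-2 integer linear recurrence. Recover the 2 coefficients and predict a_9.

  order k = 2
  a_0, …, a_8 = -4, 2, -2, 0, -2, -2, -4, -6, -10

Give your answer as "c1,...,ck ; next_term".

  a_2 = 1·2 + 1·-4 = -2
  a_3 = 1·-2 + 1·2 = 0
  a_4 = 1·0 + 1·-2 = -2
  a_5 = 1·-2 + 1·0 = -2
  a_6 = 1·-2 + 1·-2 = -4
  a_7 = 1·-4 + 1·-2 = -6
  a_8 = 1·-6 + 1·-4 = -10
  a_9 = 1·-10 + 1·-6 = -16

1,1 ; -16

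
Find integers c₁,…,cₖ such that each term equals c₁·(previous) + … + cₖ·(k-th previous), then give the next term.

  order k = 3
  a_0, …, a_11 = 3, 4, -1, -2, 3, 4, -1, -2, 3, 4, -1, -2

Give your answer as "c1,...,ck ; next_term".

1,-1,1 ; 3

  a_3 = 1·-1 + -1·4 + 1·3 = -2
  a_4 = 1·-2 + -1·-1 + 1·4 = 3
  a_5 = 1·3 + -1·-2 + 1·-1 = 4
  a_6 = 1·4 + -1·3 + 1·-2 = -1
  a_7 = 1·-1 + -1·4 + 1·3 = -2
  a_8 = 1·-2 + -1·-1 + 1·4 = 3
  a_9 = 1·3 + -1·-2 + 1·-1 = 4
  a_10 = 1·4 + -1·3 + 1·-2 = -1
  a_11 = 1·-1 + -1·4 + 1·3 = -2
  a_12 = 1·-2 + -1·-1 + 1·4 = 3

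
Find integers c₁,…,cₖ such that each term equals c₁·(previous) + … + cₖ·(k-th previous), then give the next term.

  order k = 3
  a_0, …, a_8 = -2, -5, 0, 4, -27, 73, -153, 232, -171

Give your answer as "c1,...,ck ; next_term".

  a_3 = -3·0 + -2·-5 + 3·-2 = 4
  a_4 = -3·4 + -2·0 + 3·-5 = -27
  a_5 = -3·-27 + -2·4 + 3·0 = 73
  a_6 = -3·73 + -2·-27 + 3·4 = -153
  a_7 = -3·-153 + -2·73 + 3·-27 = 232
  a_8 = -3·232 + -2·-153 + 3·73 = -171
  a_9 = -3·-171 + -2·232 + 3·-153 = -410

-3,-2,3 ; -410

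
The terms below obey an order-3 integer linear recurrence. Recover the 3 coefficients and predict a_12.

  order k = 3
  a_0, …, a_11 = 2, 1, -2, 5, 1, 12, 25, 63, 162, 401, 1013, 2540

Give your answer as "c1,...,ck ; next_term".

1,3,2 ; 6381

  a_3 = 1·-2 + 3·1 + 2·2 = 5
  a_4 = 1·5 + 3·-2 + 2·1 = 1
  a_5 = 1·1 + 3·5 + 2·-2 = 12
  a_6 = 1·12 + 3·1 + 2·5 = 25
  a_7 = 1·25 + 3·12 + 2·1 = 63
  a_8 = 1·63 + 3·25 + 2·12 = 162
  a_9 = 1·162 + 3·63 + 2·25 = 401
  a_10 = 1·401 + 3·162 + 2·63 = 1013
  a_11 = 1·1013 + 3·401 + 2·162 = 2540
  a_12 = 1·2540 + 3·1013 + 2·401 = 6381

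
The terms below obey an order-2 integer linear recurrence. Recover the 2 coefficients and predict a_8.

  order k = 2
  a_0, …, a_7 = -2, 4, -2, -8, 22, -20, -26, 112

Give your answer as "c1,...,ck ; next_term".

-2,-3 ; -146

  a_2 = -2·4 + -3·-2 = -2
  a_3 = -2·-2 + -3·4 = -8
  a_4 = -2·-8 + -3·-2 = 22
  a_5 = -2·22 + -3·-8 = -20
  a_6 = -2·-20 + -3·22 = -26
  a_7 = -2·-26 + -3·-20 = 112
  a_8 = -2·112 + -3·-26 = -146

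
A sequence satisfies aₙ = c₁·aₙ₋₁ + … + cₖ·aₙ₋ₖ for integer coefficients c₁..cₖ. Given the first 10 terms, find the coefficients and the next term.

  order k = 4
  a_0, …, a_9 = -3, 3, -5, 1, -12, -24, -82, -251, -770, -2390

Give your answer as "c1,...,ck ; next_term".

  a_4 = 2·1 + 4·-5 + -1·3 + -3·-3 = -12
  a_5 = 2·-12 + 4·1 + -1·-5 + -3·3 = -24
  a_6 = 2·-24 + 4·-12 + -1·1 + -3·-5 = -82
  a_7 = 2·-82 + 4·-24 + -1·-12 + -3·1 = -251
  a_8 = 2·-251 + 4·-82 + -1·-24 + -3·-12 = -770
  a_9 = 2·-770 + 4·-251 + -1·-82 + -3·-24 = -2390
  a_10 = 2·-2390 + 4·-770 + -1·-251 + -3·-82 = -7363

2,4,-1,-3 ; -7363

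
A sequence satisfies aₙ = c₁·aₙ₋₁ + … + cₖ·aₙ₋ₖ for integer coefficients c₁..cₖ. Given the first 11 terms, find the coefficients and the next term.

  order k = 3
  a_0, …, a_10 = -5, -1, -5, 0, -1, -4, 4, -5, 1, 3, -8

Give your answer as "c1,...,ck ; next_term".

-1,0,1 ; 9

  a_3 = -1·-5 + 0·-1 + 1·-5 = 0
  a_4 = -1·0 + 0·-5 + 1·-1 = -1
  a_5 = -1·-1 + 0·0 + 1·-5 = -4
  a_6 = -1·-4 + 0·-1 + 1·0 = 4
  a_7 = -1·4 + 0·-4 + 1·-1 = -5
  a_8 = -1·-5 + 0·4 + 1·-4 = 1
  a_9 = -1·1 + 0·-5 + 1·4 = 3
  a_10 = -1·3 + 0·1 + 1·-5 = -8
  a_11 = -1·-8 + 0·3 + 1·1 = 9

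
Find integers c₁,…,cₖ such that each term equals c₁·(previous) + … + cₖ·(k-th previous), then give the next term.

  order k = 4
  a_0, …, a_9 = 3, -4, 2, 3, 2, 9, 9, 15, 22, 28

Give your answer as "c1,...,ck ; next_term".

1,1,0,-1 ; 41

  a_4 = 1·3 + 1·2 + 0·-4 + -1·3 = 2
  a_5 = 1·2 + 1·3 + 0·2 + -1·-4 = 9
  a_6 = 1·9 + 1·2 + 0·3 + -1·2 = 9
  a_7 = 1·9 + 1·9 + 0·2 + -1·3 = 15
  a_8 = 1·15 + 1·9 + 0·9 + -1·2 = 22
  a_9 = 1·22 + 1·15 + 0·9 + -1·9 = 28
  a_10 = 1·28 + 1·22 + 0·15 + -1·9 = 41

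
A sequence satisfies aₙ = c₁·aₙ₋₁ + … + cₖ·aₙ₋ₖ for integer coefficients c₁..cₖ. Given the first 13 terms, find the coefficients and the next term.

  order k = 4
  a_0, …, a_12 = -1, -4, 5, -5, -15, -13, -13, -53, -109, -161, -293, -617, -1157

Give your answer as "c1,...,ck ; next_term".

1,0,2,2 ; -2065

  a_4 = 1·-5 + 0·5 + 2·-4 + 2·-1 = -15
  a_5 = 1·-15 + 0·-5 + 2·5 + 2·-4 = -13
  a_6 = 1·-13 + 0·-15 + 2·-5 + 2·5 = -13
  a_7 = 1·-13 + 0·-13 + 2·-15 + 2·-5 = -53
  a_8 = 1·-53 + 0·-13 + 2·-13 + 2·-15 = -109
  a_9 = 1·-109 + 0·-53 + 2·-13 + 2·-13 = -161
  a_10 = 1·-161 + 0·-109 + 2·-53 + 2·-13 = -293
  a_11 = 1·-293 + 0·-161 + 2·-109 + 2·-53 = -617
  a_12 = 1·-617 + 0·-293 + 2·-161 + 2·-109 = -1157
  a_13 = 1·-1157 + 0·-617 + 2·-293 + 2·-161 = -2065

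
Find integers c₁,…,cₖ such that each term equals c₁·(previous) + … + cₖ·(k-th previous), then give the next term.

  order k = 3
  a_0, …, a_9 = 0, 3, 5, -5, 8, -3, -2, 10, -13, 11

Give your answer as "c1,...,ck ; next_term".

-1,0,1 ; -1

  a_3 = -1·5 + 0·3 + 1·0 = -5
  a_4 = -1·-5 + 0·5 + 1·3 = 8
  a_5 = -1·8 + 0·-5 + 1·5 = -3
  a_6 = -1·-3 + 0·8 + 1·-5 = -2
  a_7 = -1·-2 + 0·-3 + 1·8 = 10
  a_8 = -1·10 + 0·-2 + 1·-3 = -13
  a_9 = -1·-13 + 0·10 + 1·-2 = 11
  a_10 = -1·11 + 0·-13 + 1·10 = -1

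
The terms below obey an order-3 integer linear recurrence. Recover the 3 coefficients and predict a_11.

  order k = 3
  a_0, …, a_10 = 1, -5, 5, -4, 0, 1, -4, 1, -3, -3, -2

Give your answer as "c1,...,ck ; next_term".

0,1,1 ; -6

  a_3 = 0·5 + 1·-5 + 1·1 = -4
  a_4 = 0·-4 + 1·5 + 1·-5 = 0
  a_5 = 0·0 + 1·-4 + 1·5 = 1
  a_6 = 0·1 + 1·0 + 1·-4 = -4
  a_7 = 0·-4 + 1·1 + 1·0 = 1
  a_8 = 0·1 + 1·-4 + 1·1 = -3
  a_9 = 0·-3 + 1·1 + 1·-4 = -3
  a_10 = 0·-3 + 1·-3 + 1·1 = -2
  a_11 = 0·-2 + 1·-3 + 1·-3 = -6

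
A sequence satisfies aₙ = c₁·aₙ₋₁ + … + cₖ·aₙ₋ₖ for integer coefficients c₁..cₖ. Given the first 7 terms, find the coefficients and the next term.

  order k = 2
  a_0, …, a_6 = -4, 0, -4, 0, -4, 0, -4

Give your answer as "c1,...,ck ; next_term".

0,1 ; 0

  a_2 = 0·0 + 1·-4 = -4
  a_3 = 0·-4 + 1·0 = 0
  a_4 = 0·0 + 1·-4 = -4
  a_5 = 0·-4 + 1·0 = 0
  a_6 = 0·0 + 1·-4 = -4
  a_7 = 0·-4 + 1·0 = 0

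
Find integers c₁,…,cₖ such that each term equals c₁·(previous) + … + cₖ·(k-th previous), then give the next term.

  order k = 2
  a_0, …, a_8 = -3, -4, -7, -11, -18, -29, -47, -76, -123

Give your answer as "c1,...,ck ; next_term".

  a_2 = 1·-4 + 1·-3 = -7
  a_3 = 1·-7 + 1·-4 = -11
  a_4 = 1·-11 + 1·-7 = -18
  a_5 = 1·-18 + 1·-11 = -29
  a_6 = 1·-29 + 1·-18 = -47
  a_7 = 1·-47 + 1·-29 = -76
  a_8 = 1·-76 + 1·-47 = -123
  a_9 = 1·-123 + 1·-76 = -199

1,1 ; -199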